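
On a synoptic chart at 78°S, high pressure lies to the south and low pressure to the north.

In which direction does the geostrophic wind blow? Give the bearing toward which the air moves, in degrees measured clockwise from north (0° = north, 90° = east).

The pressure-gradient force points toward the north (bearing 000°).
Geostrophic balance: in the Southern Hemisphere the Coriolis force deflects motion to the left, so the geostrophic wind blows 90° to the left of the pressure-gradient force (low pressure on the right).
Rotating 000° by 90° counterclockwise gives 270° — the wind blows toward the west.

270°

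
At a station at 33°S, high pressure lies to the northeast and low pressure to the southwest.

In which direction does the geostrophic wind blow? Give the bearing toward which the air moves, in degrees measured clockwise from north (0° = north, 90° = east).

The pressure-gradient force points toward the southwest (bearing 225°).
Geostrophic balance: in the Southern Hemisphere the Coriolis force deflects motion to the left, so the geostrophic wind blows 90° to the left of the pressure-gradient force (low pressure on the right).
Rotating 225° by 90° counterclockwise gives 135° — the wind blows toward the southeast.

135°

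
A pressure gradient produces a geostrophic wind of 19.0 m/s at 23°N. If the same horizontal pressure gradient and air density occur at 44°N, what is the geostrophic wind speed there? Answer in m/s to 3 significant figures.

With the same pressure gradient and density, V_g ∝ 1/f ∝ 1/sin φ.
V₂ = V₁ · sin φ₁ / sin φ₂ = 19.0 × sin 23° / sin 44°
V₂ = 19.0 × 0.3907/0.6947 = 10.7 m/s

10.7 m/s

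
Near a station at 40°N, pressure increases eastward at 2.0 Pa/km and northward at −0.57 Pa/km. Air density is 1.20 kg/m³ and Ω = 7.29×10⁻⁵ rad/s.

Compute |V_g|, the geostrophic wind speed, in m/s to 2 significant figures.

18 m/s

Coriolis parameter at 40°N:
f = 2Ω sin φ = 2 × 7.29×10⁻⁵ × sin 40° = 9.37×10⁻⁵ s⁻¹
Component geostrophic relations (x east, y north):
u_g = −(1/(fρ)) ∂P/∂y,  v_g = (1/(fρ)) ∂P/∂x
u_g = −(−0.57×10⁻³)/(9.37×10⁻⁵ × 1.20) = 5.07 m/s;  v_g = (2.0×10⁻³)/(9.37×10⁻⁵ × 1.20) = 17.8 m/s
|V_g| = √(u_g² + v_g²) = 18.5 m/s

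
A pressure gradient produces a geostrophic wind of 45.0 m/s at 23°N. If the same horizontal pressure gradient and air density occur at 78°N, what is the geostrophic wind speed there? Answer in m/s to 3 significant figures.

With the same pressure gradient and density, V_g ∝ 1/f ∝ 1/sin φ.
V₂ = V₁ · sin φ₁ / sin φ₂ = 45.0 × sin 23° / sin 78°
V₂ = 45.0 × 0.3907/0.9781 = 18.0 m/s

18.0 m/s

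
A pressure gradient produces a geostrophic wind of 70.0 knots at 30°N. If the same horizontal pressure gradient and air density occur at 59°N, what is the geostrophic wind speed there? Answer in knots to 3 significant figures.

40.8 knots

With the same pressure gradient and density, V_g ∝ 1/f ∝ 1/sin φ.
V₂ = V₁ · sin φ₁ / sin φ₂ = 70.0 × sin 30° / sin 59°
V₂ = 70.0 × 0.5000/0.8572 = 40.8 knots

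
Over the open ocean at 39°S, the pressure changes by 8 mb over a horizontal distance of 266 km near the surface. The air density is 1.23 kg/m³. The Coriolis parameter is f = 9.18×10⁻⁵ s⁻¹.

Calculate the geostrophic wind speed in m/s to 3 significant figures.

26.6 m/s

Pressure gradient: |∂P/∂n| = 800 Pa / 266000 m = 3.01×10⁻³ Pa/m
Geostrophic balance (pressure-gradient force = Coriolis force):
V_g = (1/(fρ)) |∂P/∂n| = 3.01×10⁻³ / (9.18×10⁻⁵ × 1.23) = 26.6 m/s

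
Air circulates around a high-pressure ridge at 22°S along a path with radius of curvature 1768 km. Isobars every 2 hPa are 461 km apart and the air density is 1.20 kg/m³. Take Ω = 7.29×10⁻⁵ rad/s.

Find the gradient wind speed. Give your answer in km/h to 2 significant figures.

26 km/h

Coriolis parameter at 22°S:
f = 2Ω sin φ = 2 × 7.29×10⁻⁵ × sin 22° = 5.46×10⁻⁵ s⁻¹
Pressure gradient: |∂P/∂n| = 200 Pa / 461000 m = 4.34×10⁻⁴ Pa/m
Geostrophic speed: V_g = |∂P/∂n|/(fρ) = 4.34×10⁻⁴/(5.46×10⁻⁵ × 1.20) = 6.62 m/s
Around a high, pressure-gradient force acts outward with centrifugal, so Coriolis balances both:
fV = (1/ρ)|∂P/∂n| + V²/R  →  V² − fR·V + fR·V_g = 0
With fR = 5.46×10⁻⁵ × 1768×10³ m = 96.6 m/s:
V = [fR − √((fR)² − 4 fR V_g)]/2 = [96.6 − √(96.6² − 4×96.6×6.62)]/2 = 7.15 m/s
Supergeostrophic (V > V_g = 6.62 m/s), as expected around a high.
Converting: 7.15 m/s × 3.6 = 26 km/h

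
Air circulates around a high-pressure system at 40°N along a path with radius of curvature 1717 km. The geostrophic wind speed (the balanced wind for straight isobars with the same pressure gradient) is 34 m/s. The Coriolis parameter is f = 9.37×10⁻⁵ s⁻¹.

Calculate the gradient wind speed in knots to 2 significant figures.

Around a high, pressure-gradient force acts outward with centrifugal, so Coriolis balances both:
fV = (1/ρ)|∂P/∂n| + V²/R  →  V² − fR·V + fR·V_g = 0
With fR = 9.37×10⁻⁵ × 1717×10³ m = 161 m/s:
V = [fR − √((fR)² − 4 fR V_g)]/2 = [161 − √(161² − 4×161×34)]/2 = 48.8 m/s
Supergeostrophic (V > V_g = 34 m/s), as expected around a high.
Converting: 48.8 m/s × 1.944 = 95 knots

95 knots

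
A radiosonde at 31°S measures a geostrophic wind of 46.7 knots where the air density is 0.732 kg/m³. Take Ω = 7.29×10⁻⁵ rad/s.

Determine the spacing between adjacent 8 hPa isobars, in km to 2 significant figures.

Coriolis parameter at 31°S:
f = 2Ω sin φ = 2 × 7.29×10⁻⁵ × sin 31° = 7.51×10⁻⁵ s⁻¹
Wind speed in SI: 46.7 knots = 24.0 m/s
Geostrophic balance rearranged: |∂P/∂n| = f ρ V_g
|∂P/∂n| = 7.51×10⁻⁵ × 0.732 × 24.0 = 1.32×10⁻³ Pa/m
Isobar spacing: Δn = ΔP/|∂P/∂n| = 800 Pa / 1.32×10⁻³ Pa/m = 605797 m ≈ 610 km

610 km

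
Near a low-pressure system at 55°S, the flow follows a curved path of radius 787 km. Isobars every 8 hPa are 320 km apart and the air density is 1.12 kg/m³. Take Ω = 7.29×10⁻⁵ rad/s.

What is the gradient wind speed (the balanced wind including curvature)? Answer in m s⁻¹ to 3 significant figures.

16.0 m s⁻¹

Coriolis parameter at 55°S:
f = 2Ω sin φ = 2 × 7.29×10⁻⁵ × sin 55° = 1.19×10⁻⁴ s⁻¹
Pressure gradient: |∂P/∂n| = 800 Pa / 320000 m = 2.50×10⁻³ Pa/m
Geostrophic speed: V_g = |∂P/∂n|/(fρ) = 2.50×10⁻³/(1.19×10⁻⁴ × 1.12) = 18.7 m/s
Around a low, centrifugal force acts outward with Coriolis, so pressure-gradient force balances both:
(1/ρ)|∂P/∂n| = fV + V²/R  →  V² + fR·V − fR·V_g = 0
With fR = 1.19×10⁻⁴ × 787×10³ m = 94.0 m/s:
V = [−fR + √((fR)² + 4 fR V_g)]/2 = [−94.0 + √(94.0² + 4×94.0×18.7)]/2 = 16 m/s
Subgeostrophic (V < V_g = 18.7 m/s), as expected around a low.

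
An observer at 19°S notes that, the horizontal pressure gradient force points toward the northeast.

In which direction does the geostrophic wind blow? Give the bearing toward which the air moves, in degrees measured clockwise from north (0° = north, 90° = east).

315°

The pressure-gradient force points toward the northeast (bearing 045°).
Geostrophic balance: in the Southern Hemisphere the Coriolis force deflects motion to the left, so the geostrophic wind blows 90° to the left of the pressure-gradient force (low pressure on the right).
Rotating 045° by 90° counterclockwise gives 315° — the wind blows toward the northwest.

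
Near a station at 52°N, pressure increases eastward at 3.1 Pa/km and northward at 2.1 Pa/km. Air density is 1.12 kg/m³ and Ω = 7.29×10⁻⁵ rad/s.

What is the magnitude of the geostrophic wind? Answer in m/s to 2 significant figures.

Coriolis parameter at 52°N:
f = 2Ω sin φ = 2 × 7.29×10⁻⁵ × sin 52° = 1.15×10⁻⁴ s⁻¹
Component geostrophic relations (x east, y north):
u_g = −(1/(fρ)) ∂P/∂y,  v_g = (1/(fρ)) ∂P/∂x
u_g = −(2.1×10⁻³)/(1.15×10⁻⁴ × 1.12) = −16.3 m/s;  v_g = (3.1×10⁻³)/(1.15×10⁻⁴ × 1.12) = 24.1 m/s
|V_g| = √(u_g² + v_g²) = 29.1 m/s

29 m/s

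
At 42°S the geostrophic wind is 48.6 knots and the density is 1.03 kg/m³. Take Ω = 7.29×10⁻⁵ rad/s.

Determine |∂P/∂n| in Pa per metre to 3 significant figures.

Coriolis parameter at 42°S:
f = 2Ω sin φ = 2 × 7.29×10⁻⁵ × sin 42° = 9.76×10⁻⁵ s⁻¹
Wind speed in SI: 48.6 knots = 25.0 m/s
Geostrophic balance rearranged: |∂P/∂n| = f ρ V_g
|∂P/∂n| = 9.76×10⁻⁵ × 1.03 × 25.0 = 2.51×10⁻³ Pa/m

2.51×10⁻³ Pa/m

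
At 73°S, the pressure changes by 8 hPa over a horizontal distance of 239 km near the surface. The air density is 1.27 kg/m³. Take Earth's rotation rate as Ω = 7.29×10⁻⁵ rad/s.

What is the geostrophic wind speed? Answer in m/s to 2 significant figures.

Coriolis parameter at 73°S:
f = 2Ω sin φ = 2 × 7.29×10⁻⁵ × sin 73° = 1.39×10⁻⁴ s⁻¹
Pressure gradient: |∂P/∂n| = 800 Pa / 239000 m = 3.35×10⁻³ Pa/m
Geostrophic balance (pressure-gradient force = Coriolis force):
V_g = (1/(fρ)) |∂P/∂n| = 3.35×10⁻³ / (1.39×10⁻⁴ × 1.27) = 18.9 m/s

19 m/s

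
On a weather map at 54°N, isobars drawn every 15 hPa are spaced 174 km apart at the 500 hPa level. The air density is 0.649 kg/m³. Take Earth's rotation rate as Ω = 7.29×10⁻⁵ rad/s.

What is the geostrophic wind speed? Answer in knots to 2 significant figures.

Coriolis parameter at 54°N:
f = 2Ω sin φ = 2 × 7.29×10⁻⁵ × sin 54° = 1.18×10⁻⁴ s⁻¹
Pressure gradient: |∂P/∂n| = 1500 Pa / 174000 m = 8.62×10⁻³ Pa/m
Geostrophic balance (pressure-gradient force = Coriolis force):
V_g = (1/(fρ)) |∂P/∂n| = 8.62×10⁻³ / (1.18×10⁻⁴ × 0.649) = 113 m/s
Converting: 113 m/s × 1.944 = 220 knots

220 knots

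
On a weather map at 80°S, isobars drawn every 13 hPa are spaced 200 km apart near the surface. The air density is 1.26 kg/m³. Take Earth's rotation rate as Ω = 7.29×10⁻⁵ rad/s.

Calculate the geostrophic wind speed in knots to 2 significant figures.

70 knots

Coriolis parameter at 80°S:
f = 2Ω sin φ = 2 × 7.29×10⁻⁵ × sin 80° = 1.44×10⁻⁴ s⁻¹
Pressure gradient: |∂P/∂n| = 1300 Pa / 200000 m = 6.50×10⁻³ Pa/m
Geostrophic balance (pressure-gradient force = Coriolis force):
V_g = (1/(fρ)) |∂P/∂n| = 6.50×10⁻³ / (1.44×10⁻⁴ × 1.26) = 35.9 m/s
Converting: 35.9 m/s × 1.944 = 70 knots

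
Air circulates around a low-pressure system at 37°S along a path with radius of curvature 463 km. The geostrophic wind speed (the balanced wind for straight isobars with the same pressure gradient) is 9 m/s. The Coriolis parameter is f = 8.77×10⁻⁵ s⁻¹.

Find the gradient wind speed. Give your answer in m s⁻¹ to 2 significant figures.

7.6 m s⁻¹

Around a low, centrifugal force acts outward with Coriolis, so pressure-gradient force balances both:
(1/ρ)|∂P/∂n| = fV + V²/R  →  V² + fR·V − fR·V_g = 0
With fR = 8.77×10⁻⁵ × 463×10³ m = 40.6 m/s:
V = [−fR + √((fR)² + 4 fR V_g)]/2 = [−40.6 + √(40.6² + 4×40.6×9)]/2 = 7.58 m/s
Subgeostrophic (V < V_g = 9 m/s), as expected around a low.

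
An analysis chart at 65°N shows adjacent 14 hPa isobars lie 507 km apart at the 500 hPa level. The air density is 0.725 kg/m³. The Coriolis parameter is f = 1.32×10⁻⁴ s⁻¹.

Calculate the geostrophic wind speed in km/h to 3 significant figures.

104 km/h

Pressure gradient: |∂P/∂n| = 1400 Pa / 507000 m = 2.76×10⁻³ Pa/m
Geostrophic balance (pressure-gradient force = Coriolis force):
V_g = (1/(fρ)) |∂P/∂n| = 2.76×10⁻³ / (1.32×10⁻⁴ × 0.725) = 28.9 m/s
Converting: 28.9 m/s × 3.6 = 104 km/h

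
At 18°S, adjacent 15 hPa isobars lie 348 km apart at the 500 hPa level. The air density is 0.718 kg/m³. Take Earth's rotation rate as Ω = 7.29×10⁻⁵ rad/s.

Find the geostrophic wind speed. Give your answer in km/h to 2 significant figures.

Coriolis parameter at 18°S:
f = 2Ω sin φ = 2 × 7.29×10⁻⁵ × sin 18° = 4.51×10⁻⁵ s⁻¹
Pressure gradient: |∂P/∂n| = 1500 Pa / 348000 m = 4.31×10⁻³ Pa/m
Geostrophic balance (pressure-gradient force = Coriolis force):
V_g = (1/(fρ)) |∂P/∂n| = 4.31×10⁻³ / (4.51×10⁻⁵ × 0.718) = 133 m/s
Converting: 133 m/s × 3.6 = 480 km/h

480 km/h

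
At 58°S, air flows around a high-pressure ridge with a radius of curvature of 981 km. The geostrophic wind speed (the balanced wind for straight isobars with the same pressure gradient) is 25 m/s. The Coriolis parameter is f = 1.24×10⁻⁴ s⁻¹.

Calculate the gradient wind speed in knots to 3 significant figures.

Around a high, pressure-gradient force acts outward with centrifugal, so Coriolis balances both:
fV = (1/ρ)|∂P/∂n| + V²/R  →  V² − fR·V + fR·V_g = 0
With fR = 1.24×10⁻⁴ × 981×10³ m = 122 m/s:
V = [fR − √((fR)² − 4 fR V_g)]/2 = [122 − √(122² − 4×122×25)]/2 = 35.2 m/s
Supergeostrophic (V > V_g = 25 m/s), as expected around a high.
Converting: 35.2 m/s × 1.944 = 68.4 knots

68.4 knots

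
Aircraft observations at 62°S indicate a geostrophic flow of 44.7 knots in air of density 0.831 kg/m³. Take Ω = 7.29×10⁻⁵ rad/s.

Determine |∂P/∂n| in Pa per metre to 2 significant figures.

Coriolis parameter at 62°S:
f = 2Ω sin φ = 2 × 7.29×10⁻⁵ × sin 62° = 1.29×10⁻⁴ s⁻¹
Wind speed in SI: 44.7 knots = 23.0 m/s
Geostrophic balance rearranged: |∂P/∂n| = f ρ V_g
|∂P/∂n| = 1.29×10⁻⁴ × 0.831 × 23.0 = 2.46×10⁻³ Pa/m

2.5×10⁻³ Pa/m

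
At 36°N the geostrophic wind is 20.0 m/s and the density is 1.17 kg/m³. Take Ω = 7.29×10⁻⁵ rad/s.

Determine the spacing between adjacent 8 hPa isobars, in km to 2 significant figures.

400 km

Coriolis parameter at 36°N:
f = 2Ω sin φ = 2 × 7.29×10⁻⁵ × sin 36° = 8.57×10⁻⁵ s⁻¹
Geostrophic balance rearranged: |∂P/∂n| = f ρ V_g
|∂P/∂n| = 8.57×10⁻⁵ × 1.17 × 20.0 = 2.01×10⁻³ Pa/m
Isobar spacing: Δn = ΔP/|∂P/∂n| = 800 Pa / 2.01×10⁻³ Pa/m = 398931 m ≈ 400 km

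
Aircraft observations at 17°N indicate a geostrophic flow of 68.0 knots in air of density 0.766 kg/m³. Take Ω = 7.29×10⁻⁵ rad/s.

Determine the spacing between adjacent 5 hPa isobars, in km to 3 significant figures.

Coriolis parameter at 17°N:
f = 2Ω sin φ = 2 × 7.29×10⁻⁵ × sin 17° = 4.26×10⁻⁵ s⁻¹
Wind speed in SI: 68.0 knots = 35.0 m/s
Geostrophic balance rearranged: |∂P/∂n| = f ρ V_g
|∂P/∂n| = 4.26×10⁻⁵ × 0.766 × 35.0 = 1.14×10⁻³ Pa/m
Isobar spacing: Δn = ΔP/|∂P/∂n| = 500 Pa / 1.14×10⁻³ Pa/m = 437725 m ≈ 438 km

438 km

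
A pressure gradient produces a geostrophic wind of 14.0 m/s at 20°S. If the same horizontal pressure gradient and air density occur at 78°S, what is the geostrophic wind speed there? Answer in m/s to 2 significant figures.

With the same pressure gradient and density, V_g ∝ 1/f ∝ 1/sin φ.
V₂ = V₁ · sin φ₁ / sin φ₂ = 14.0 × sin 20° / sin 78°
V₂ = 14.0 × 0.3420/0.9781 = 4.9 m/s

4.9 m/s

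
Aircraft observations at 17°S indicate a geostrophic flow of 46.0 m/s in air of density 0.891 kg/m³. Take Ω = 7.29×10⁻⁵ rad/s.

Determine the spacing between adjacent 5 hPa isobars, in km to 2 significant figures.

290 km

Coriolis parameter at 17°S:
f = 2Ω sin φ = 2 × 7.29×10⁻⁵ × sin 17° = 4.26×10⁻⁵ s⁻¹
Geostrophic balance rearranged: |∂P/∂n| = f ρ V_g
|∂P/∂n| = 4.26×10⁻⁵ × 0.891 × 46.0 = 1.75×10⁻³ Pa/m
Isobar spacing: Δn = ΔP/|∂P/∂n| = 500 Pa / 1.75×10⁻³ Pa/m = 286182 m ≈ 290 km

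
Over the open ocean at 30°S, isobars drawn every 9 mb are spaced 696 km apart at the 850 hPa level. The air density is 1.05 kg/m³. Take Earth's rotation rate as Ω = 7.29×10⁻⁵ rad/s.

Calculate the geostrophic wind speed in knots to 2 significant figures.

Coriolis parameter at 30°S:
f = 2Ω sin φ = 2 × 7.29×10⁻⁵ × sin 30° = 7.29×10⁻⁵ s⁻¹
Pressure gradient: |∂P/∂n| = 900 Pa / 696000 m = 1.29×10⁻³ Pa/m
Geostrophic balance (pressure-gradient force = Coriolis force):
V_g = (1/(fρ)) |∂P/∂n| = 1.29×10⁻³ / (7.29×10⁻⁵ × 1.05) = 16.9 m/s
Converting: 16.9 m/s × 1.944 = 33 knots

33 knots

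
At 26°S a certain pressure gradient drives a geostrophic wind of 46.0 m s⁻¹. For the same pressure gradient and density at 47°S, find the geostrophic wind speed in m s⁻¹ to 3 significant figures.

27.6 m s⁻¹

With the same pressure gradient and density, V_g ∝ 1/f ∝ 1/sin φ.
V₂ = V₁ · sin φ₁ / sin φ₂ = 46.0 × sin 26° / sin 47°
V₂ = 46.0 × 0.4384/0.7314 = 27.6 m s⁻¹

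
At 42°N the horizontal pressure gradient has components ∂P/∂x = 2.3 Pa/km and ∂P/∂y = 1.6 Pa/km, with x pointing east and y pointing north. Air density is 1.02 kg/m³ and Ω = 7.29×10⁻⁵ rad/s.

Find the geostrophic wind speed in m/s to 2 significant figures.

28 m/s

Coriolis parameter at 42°N:
f = 2Ω sin φ = 2 × 7.29×10⁻⁵ × sin 42° = 9.76×10⁻⁵ s⁻¹
Component geostrophic relations (x east, y north):
u_g = −(1/(fρ)) ∂P/∂y,  v_g = (1/(fρ)) ∂P/∂x
u_g = −(1.6×10⁻³)/(9.76×10⁻⁵ × 1.02) = −16.1 m/s;  v_g = (2.3×10⁻³)/(9.76×10⁻⁵ × 1.02) = 23.1 m/s
|V_g| = √(u_g² + v_g²) = 28.2 m/s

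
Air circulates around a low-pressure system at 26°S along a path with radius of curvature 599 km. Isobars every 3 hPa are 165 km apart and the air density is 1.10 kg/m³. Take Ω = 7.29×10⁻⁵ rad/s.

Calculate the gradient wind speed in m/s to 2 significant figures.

Coriolis parameter at 26°S:
f = 2Ω sin φ = 2 × 7.29×10⁻⁵ × sin 26° = 6.39×10⁻⁵ s⁻¹
Pressure gradient: |∂P/∂n| = 300 Pa / 165000 m = 1.82×10⁻³ Pa/m
Geostrophic speed: V_g = |∂P/∂n|/(fρ) = 1.82×10⁻³/(6.39×10⁻⁵ × 1.10) = 25.9 m/s
Around a low, centrifugal force acts outward with Coriolis, so pressure-gradient force balances both:
(1/ρ)|∂P/∂n| = fV + V²/R  →  V² + fR·V − fR·V_g = 0
With fR = 6.39×10⁻⁵ × 599×10³ m = 38.3 m/s:
V = [−fR + √((fR)² + 4 fR V_g)]/2 = [−38.3 + √(38.3² + 4×38.3×25.9)]/2 = 17.7 m/s
Subgeostrophic (V < V_g = 25.9 m/s), as expected around a low.

18 m/s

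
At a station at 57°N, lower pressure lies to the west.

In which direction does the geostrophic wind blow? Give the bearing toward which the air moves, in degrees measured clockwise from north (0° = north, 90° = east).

The pressure-gradient force points toward the west (bearing 270°).
Geostrophic balance: in the Northern Hemisphere the Coriolis force deflects motion to the right, so the geostrophic wind blows 90° to the right of the pressure-gradient force (low pressure on the left).
Rotating 270° by 90° clockwise gives 000° — the wind blows toward the north.

000°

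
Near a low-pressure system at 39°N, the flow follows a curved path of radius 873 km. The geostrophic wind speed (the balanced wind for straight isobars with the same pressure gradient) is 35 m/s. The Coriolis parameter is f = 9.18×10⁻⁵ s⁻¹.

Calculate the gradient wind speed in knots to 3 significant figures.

Around a low, centrifugal force acts outward with Coriolis, so pressure-gradient force balances both:
(1/ρ)|∂P/∂n| = fV + V²/R  →  V² + fR·V − fR·V_g = 0
With fR = 9.18×10⁻⁵ × 873×10³ m = 80.1 m/s:
V = [−fR + √((fR)² + 4 fR V_g)]/2 = [−80.1 + √(80.1² + 4×80.1×35)]/2 = 26.3 m/s
Subgeostrophic (V < V_g = 35 m/s), as expected around a low.
Converting: 26.3 m/s × 1.944 = 51.2 knots

51.2 knots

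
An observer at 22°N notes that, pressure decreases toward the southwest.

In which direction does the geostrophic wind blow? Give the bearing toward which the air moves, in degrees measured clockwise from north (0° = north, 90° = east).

315°

The pressure-gradient force points toward the southwest (bearing 225°).
Geostrophic balance: in the Northern Hemisphere the Coriolis force deflects motion to the right, so the geostrophic wind blows 90° to the right of the pressure-gradient force (low pressure on the left).
Rotating 225° by 90° clockwise gives 315° — the wind blows toward the northwest.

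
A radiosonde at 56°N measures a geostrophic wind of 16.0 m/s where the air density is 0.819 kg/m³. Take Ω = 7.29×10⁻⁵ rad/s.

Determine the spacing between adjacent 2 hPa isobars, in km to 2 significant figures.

130 km

Coriolis parameter at 56°N:
f = 2Ω sin φ = 2 × 7.29×10⁻⁵ × sin 56° = 1.21×10⁻⁴ s⁻¹
Geostrophic balance rearranged: |∂P/∂n| = f ρ V_g
|∂P/∂n| = 1.21×10⁻⁴ × 0.819 × 16.0 = 1.58×10⁻³ Pa/m
Isobar spacing: Δn = ΔP/|∂P/∂n| = 200 Pa / 1.58×10⁻³ Pa/m = 126268 m ≈ 130 km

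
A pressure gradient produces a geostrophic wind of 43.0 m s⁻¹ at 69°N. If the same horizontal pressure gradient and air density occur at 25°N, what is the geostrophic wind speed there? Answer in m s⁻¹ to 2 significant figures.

With the same pressure gradient and density, V_g ∝ 1/f ∝ 1/sin φ.
V₂ = V₁ · sin φ₁ / sin φ₂ = 43.0 × sin 69° / sin 25°
V₂ = 43.0 × 0.9336/0.4226 = 95 m s⁻¹

95 m s⁻¹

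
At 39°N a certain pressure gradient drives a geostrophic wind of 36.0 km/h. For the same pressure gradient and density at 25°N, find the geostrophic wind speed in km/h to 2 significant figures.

With the same pressure gradient and density, V_g ∝ 1/f ∝ 1/sin φ.
V₂ = V₁ · sin φ₁ / sin φ₂ = 36.0 × sin 39° / sin 25°
V₂ = 36.0 × 0.6293/0.4226 = 54 km/h

54 km/h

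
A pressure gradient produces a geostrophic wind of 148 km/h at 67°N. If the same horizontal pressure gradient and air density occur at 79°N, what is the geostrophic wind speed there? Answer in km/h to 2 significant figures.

140 km/h

With the same pressure gradient and density, V_g ∝ 1/f ∝ 1/sin φ.
V₂ = V₁ · sin φ₁ / sin φ₂ = 148 × sin 67° / sin 79°
V₂ = 148 × 0.9205/0.9816 = 140 km/h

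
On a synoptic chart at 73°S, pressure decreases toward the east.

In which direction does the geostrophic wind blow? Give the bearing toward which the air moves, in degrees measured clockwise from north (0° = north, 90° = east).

000°

The pressure-gradient force points toward the east (bearing 090°).
Geostrophic balance: in the Southern Hemisphere the Coriolis force deflects motion to the left, so the geostrophic wind blows 90° to the left of the pressure-gradient force (low pressure on the right).
Rotating 090° by 90° counterclockwise gives 000° — the wind blows toward the north.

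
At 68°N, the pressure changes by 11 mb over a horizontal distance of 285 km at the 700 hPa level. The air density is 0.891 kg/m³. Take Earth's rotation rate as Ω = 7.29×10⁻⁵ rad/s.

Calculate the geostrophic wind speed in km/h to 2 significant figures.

Coriolis parameter at 68°N:
f = 2Ω sin φ = 2 × 7.29×10⁻⁵ × sin 68° = 1.35×10⁻⁴ s⁻¹
Pressure gradient: |∂P/∂n| = 1100 Pa / 285000 m = 3.86×10⁻³ Pa/m
Geostrophic balance (pressure-gradient force = Coriolis force):
V_g = (1/(fρ)) |∂P/∂n| = 3.86×10⁻³ / (1.35×10⁻⁴ × 0.891) = 32.0 m/s
Converting: 32.0 m/s × 3.6 = 120 km/h

120 km/h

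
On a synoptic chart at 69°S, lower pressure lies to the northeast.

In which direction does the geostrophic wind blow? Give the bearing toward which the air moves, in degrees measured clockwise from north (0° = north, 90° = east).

315°

The pressure-gradient force points toward the northeast (bearing 045°).
Geostrophic balance: in the Southern Hemisphere the Coriolis force deflects motion to the left, so the geostrophic wind blows 90° to the left of the pressure-gradient force (low pressure on the right).
Rotating 045° by 90° counterclockwise gives 315° — the wind blows toward the northwest.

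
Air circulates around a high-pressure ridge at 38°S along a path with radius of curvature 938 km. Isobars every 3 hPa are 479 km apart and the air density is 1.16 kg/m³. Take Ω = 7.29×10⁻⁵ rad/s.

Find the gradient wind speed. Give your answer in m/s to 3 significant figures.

6.52 m/s

Coriolis parameter at 38°S:
f = 2Ω sin φ = 2 × 7.29×10⁻⁵ × sin 38° = 8.98×10⁻⁵ s⁻¹
Pressure gradient: |∂P/∂n| = 300 Pa / 479000 m = 6.26×10⁻⁴ Pa/m
Geostrophic speed: V_g = |∂P/∂n|/(fρ) = 6.26×10⁻⁴/(8.98×10⁻⁵ × 1.16) = 6.01 m/s
Around a high, pressure-gradient force acts outward with centrifugal, so Coriolis balances both:
fV = (1/ρ)|∂P/∂n| + V²/R  →  V² − fR·V + fR·V_g = 0
With fR = 8.98×10⁻⁵ × 938×10³ m = 84.2 m/s:
V = [fR − √((fR)² − 4 fR V_g)]/2 = [84.2 − √(84.2² − 4×84.2×6.01)]/2 = 6.52 m/s
Supergeostrophic (V > V_g = 6.01 m/s), as expected around a high.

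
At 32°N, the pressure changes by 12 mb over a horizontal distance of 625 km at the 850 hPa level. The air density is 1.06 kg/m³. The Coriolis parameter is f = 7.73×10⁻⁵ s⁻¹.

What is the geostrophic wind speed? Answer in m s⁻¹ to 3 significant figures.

Pressure gradient: |∂P/∂n| = 1200 Pa / 625000 m = 1.92×10⁻³ Pa/m
Geostrophic balance (pressure-gradient force = Coriolis force):
V_g = (1/(fρ)) |∂P/∂n| = 1.92×10⁻³ / (7.73×10⁻⁵ × 1.06) = 23.4 m/s

23.4 m s⁻¹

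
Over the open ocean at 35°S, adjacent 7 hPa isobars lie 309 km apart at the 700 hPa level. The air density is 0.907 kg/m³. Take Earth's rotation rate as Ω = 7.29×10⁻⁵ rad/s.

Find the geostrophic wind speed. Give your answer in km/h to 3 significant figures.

108 km/h

Coriolis parameter at 35°S:
f = 2Ω sin φ = 2 × 7.29×10⁻⁵ × sin 35° = 8.36×10⁻⁵ s⁻¹
Pressure gradient: |∂P/∂n| = 700 Pa / 309000 m = 2.27×10⁻³ Pa/m
Geostrophic balance (pressure-gradient force = Coriolis force):
V_g = (1/(fρ)) |∂P/∂n| = 2.27×10⁻³ / (8.36×10⁻⁵ × 0.907) = 29.9 m/s
Converting: 29.9 m/s × 3.6 = 108 km/h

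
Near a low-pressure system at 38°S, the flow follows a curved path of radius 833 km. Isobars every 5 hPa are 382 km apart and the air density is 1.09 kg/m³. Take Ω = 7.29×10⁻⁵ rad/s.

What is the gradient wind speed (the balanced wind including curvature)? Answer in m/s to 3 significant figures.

Coriolis parameter at 38°S:
f = 2Ω sin φ = 2 × 7.29×10⁻⁵ × sin 38° = 8.98×10⁻⁵ s⁻¹
Pressure gradient: |∂P/∂n| = 500 Pa / 382000 m = 1.31×10⁻³ Pa/m
Geostrophic speed: V_g = |∂P/∂n|/(fρ) = 1.31×10⁻³/(8.98×10⁻⁵ × 1.09) = 13.4 m/s
Around a low, centrifugal force acts outward with Coriolis, so pressure-gradient force balances both:
(1/ρ)|∂P/∂n| = fV + V²/R  →  V² + fR·V − fR·V_g = 0
With fR = 8.98×10⁻⁵ × 833×10³ m = 74.8 m/s:
V = [−fR + √((fR)² + 4 fR V_g)]/2 = [−74.8 + √(74.8² + 4×74.8×13.4)]/2 = 11.6 m/s
Subgeostrophic (V < V_g = 13.4 m/s), as expected around a low.

11.6 m/s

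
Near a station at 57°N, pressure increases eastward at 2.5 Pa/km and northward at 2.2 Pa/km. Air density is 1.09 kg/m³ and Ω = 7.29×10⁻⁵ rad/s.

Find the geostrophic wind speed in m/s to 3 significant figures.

25.0 m/s

Coriolis parameter at 57°N:
f = 2Ω sin φ = 2 × 7.29×10⁻⁵ × sin 57° = 1.22×10⁻⁴ s⁻¹
Component geostrophic relations (x east, y north):
u_g = −(1/(fρ)) ∂P/∂y,  v_g = (1/(fρ)) ∂P/∂x
u_g = −(2.2×10⁻³)/(1.22×10⁻⁴ × 1.09) = −16.5 m/s;  v_g = (2.5×10⁻³)/(1.22×10⁻⁴ × 1.09) = 18.8 m/s
|V_g| = √(u_g² + v_g²) = 25.0 m/s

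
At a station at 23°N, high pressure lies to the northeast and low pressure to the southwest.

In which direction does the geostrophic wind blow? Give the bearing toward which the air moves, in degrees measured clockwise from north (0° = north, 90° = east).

315°

The pressure-gradient force points toward the southwest (bearing 225°).
Geostrophic balance: in the Northern Hemisphere the Coriolis force deflects motion to the right, so the geostrophic wind blows 90° to the right of the pressure-gradient force (low pressure on the left).
Rotating 225° by 90° clockwise gives 315° — the wind blows toward the northwest.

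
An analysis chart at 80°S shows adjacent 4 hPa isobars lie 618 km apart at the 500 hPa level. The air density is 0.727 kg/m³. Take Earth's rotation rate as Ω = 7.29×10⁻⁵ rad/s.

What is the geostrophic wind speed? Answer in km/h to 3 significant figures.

22.3 km/h

Coriolis parameter at 80°S:
f = 2Ω sin φ = 2 × 7.29×10⁻⁵ × sin 80° = 1.44×10⁻⁴ s⁻¹
Pressure gradient: |∂P/∂n| = 400 Pa / 618000 m = 6.47×10⁻⁴ Pa/m
Geostrophic balance (pressure-gradient force = Coriolis force):
V_g = (1/(fρ)) |∂P/∂n| = 6.47×10⁻⁴ / (1.44×10⁻⁴ × 0.727) = 6.20 m/s
Converting: 6.20 m/s × 3.6 = 22.3 km/h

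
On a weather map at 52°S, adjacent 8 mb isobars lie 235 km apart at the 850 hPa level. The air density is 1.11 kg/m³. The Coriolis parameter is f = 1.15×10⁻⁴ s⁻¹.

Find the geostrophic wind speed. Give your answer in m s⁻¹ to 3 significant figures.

26.7 m s⁻¹

Pressure gradient: |∂P/∂n| = 800 Pa / 235000 m = 3.40×10⁻³ Pa/m
Geostrophic balance (pressure-gradient force = Coriolis force):
V_g = (1/(fρ)) |∂P/∂n| = 3.40×10⁻³ / (1.15×10⁻⁴ × 1.11) = 26.7 m/s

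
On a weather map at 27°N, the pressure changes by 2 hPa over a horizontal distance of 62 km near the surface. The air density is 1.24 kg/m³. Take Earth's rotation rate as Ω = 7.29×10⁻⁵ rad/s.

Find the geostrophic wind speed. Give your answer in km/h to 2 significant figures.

Coriolis parameter at 27°N:
f = 2Ω sin φ = 2 × 7.29×10⁻⁵ × sin 27° = 6.62×10⁻⁵ s⁻¹
Pressure gradient: |∂P/∂n| = 200 Pa / 62000 m = 3.23×10⁻³ Pa/m
Geostrophic balance (pressure-gradient force = Coriolis force):
V_g = (1/(fρ)) |∂P/∂n| = 3.23×10⁻³ / (6.62×10⁻⁵ × 1.24) = 39.3 m/s
Converting: 39.3 m/s × 3.6 = 140 km/h

140 km/h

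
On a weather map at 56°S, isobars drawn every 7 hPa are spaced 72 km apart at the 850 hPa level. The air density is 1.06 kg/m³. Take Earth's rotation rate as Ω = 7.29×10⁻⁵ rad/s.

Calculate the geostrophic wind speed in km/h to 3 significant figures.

Coriolis parameter at 56°S:
f = 2Ω sin φ = 2 × 7.29×10⁻⁵ × sin 56° = 1.21×10⁻⁴ s⁻¹
Pressure gradient: |∂P/∂n| = 700 Pa / 72000 m = 9.72×10⁻³ Pa/m
Geostrophic balance (pressure-gradient force = Coriolis force):
V_g = (1/(fρ)) |∂P/∂n| = 9.72×10⁻³ / (1.21×10⁻⁴ × 1.06) = 75.9 m/s
Converting: 75.9 m/s × 3.6 = 273 km/h

273 km/h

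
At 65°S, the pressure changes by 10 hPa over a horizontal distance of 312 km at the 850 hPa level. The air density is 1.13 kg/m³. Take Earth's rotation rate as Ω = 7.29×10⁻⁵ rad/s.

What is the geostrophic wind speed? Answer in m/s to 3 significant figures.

21.5 m/s

Coriolis parameter at 65°S:
f = 2Ω sin φ = 2 × 7.29×10⁻⁵ × sin 65° = 1.32×10⁻⁴ s⁻¹
Pressure gradient: |∂P/∂n| = 1000 Pa / 312000 m = 3.21×10⁻³ Pa/m
Geostrophic balance (pressure-gradient force = Coriolis force):
V_g = (1/(fρ)) |∂P/∂n| = 3.21×10⁻³ / (1.32×10⁻⁴ × 1.13) = 21.5 m/s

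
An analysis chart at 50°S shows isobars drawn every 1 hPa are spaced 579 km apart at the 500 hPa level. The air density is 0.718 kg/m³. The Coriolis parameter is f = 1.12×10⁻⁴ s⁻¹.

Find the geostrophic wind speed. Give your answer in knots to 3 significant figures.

Pressure gradient: |∂P/∂n| = 100 Pa / 579000 m = 1.73×10⁻⁴ Pa/m
Geostrophic balance (pressure-gradient force = Coriolis force):
V_g = (1/(fρ)) |∂P/∂n| = 1.73×10⁻⁴ / (1.12×10⁻⁴ × 0.718) = 2.15 m/s
Converting: 2.15 m/s × 1.944 = 4.17 knots

4.17 knots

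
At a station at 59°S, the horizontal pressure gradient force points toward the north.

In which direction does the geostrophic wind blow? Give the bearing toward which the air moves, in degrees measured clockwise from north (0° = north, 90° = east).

The pressure-gradient force points toward the north (bearing 000°).
Geostrophic balance: in the Southern Hemisphere the Coriolis force deflects motion to the left, so the geostrophic wind blows 90° to the left of the pressure-gradient force (low pressure on the right).
Rotating 000° by 90° counterclockwise gives 270° — the wind blows toward the west.

270°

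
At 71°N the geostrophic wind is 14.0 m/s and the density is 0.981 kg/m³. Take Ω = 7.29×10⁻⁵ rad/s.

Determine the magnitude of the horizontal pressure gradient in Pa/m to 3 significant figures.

1.89×10⁻³ Pa/m

Coriolis parameter at 71°N:
f = 2Ω sin φ = 2 × 7.29×10⁻⁵ × sin 71° = 1.38×10⁻⁴ s⁻¹
Geostrophic balance rearranged: |∂P/∂n| = f ρ V_g
|∂P/∂n| = 1.38×10⁻⁴ × 0.981 × 14.0 = 1.89×10⁻³ Pa/m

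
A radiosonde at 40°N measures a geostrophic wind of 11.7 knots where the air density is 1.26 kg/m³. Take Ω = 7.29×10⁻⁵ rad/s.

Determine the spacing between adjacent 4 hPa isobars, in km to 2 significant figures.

Coriolis parameter at 40°N:
f = 2Ω sin φ = 2 × 7.29×10⁻⁵ × sin 40° = 9.37×10⁻⁵ s⁻¹
Wind speed in SI: 11.7 knots = 6.02 m/s
Geostrophic balance rearranged: |∂P/∂n| = f ρ V_g
|∂P/∂n| = 9.37×10⁻⁵ × 1.26 × 6.02 = 7.11×10⁻⁴ Pa/m
Isobar spacing: Δn = ΔP/|∂P/∂n| = 400 Pa / 7.11×10⁻⁴ Pa/m = 562782 m ≈ 560 km

560 km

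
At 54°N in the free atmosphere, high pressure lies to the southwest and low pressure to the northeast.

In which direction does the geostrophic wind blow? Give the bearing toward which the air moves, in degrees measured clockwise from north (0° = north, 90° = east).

The pressure-gradient force points toward the northeast (bearing 045°).
Geostrophic balance: in the Northern Hemisphere the Coriolis force deflects motion to the right, so the geostrophic wind blows 90° to the right of the pressure-gradient force (low pressure on the left).
Rotating 045° by 90° clockwise gives 135° — the wind blows toward the southeast.

135°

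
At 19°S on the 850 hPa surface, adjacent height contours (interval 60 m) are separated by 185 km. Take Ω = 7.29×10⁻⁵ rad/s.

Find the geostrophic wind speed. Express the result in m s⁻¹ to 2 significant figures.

Coriolis parameter at 19°S:
f = 2Ω sin φ = 2 × 7.29×10⁻⁵ × sin 19° = 4.75×10⁻⁵ s⁻¹
Height gradient: |∂Z/∂n| = 60 m / 185000 m = 3.24×10⁻⁴
On a pressure surface, geostrophic balance gives V_g = (g/f)|∂Z/∂n|:
V_g = 9.81 × 3.24×10⁻⁴ / 4.75×10⁻⁵ = 67.0 m/s

67 m s⁻¹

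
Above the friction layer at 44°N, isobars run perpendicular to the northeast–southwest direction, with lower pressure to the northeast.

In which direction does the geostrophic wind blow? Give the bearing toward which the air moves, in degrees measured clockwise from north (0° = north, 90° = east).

135°

The pressure-gradient force points toward the northeast (bearing 045°).
Geostrophic balance: in the Northern Hemisphere the Coriolis force deflects motion to the right, so the geostrophic wind blows 90° to the right of the pressure-gradient force (low pressure on the left).
Rotating 045° by 90° clockwise gives 135° — the wind blows toward the southeast.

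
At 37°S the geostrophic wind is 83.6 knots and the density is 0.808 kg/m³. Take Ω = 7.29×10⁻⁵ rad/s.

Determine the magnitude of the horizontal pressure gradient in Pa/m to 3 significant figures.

Coriolis parameter at 37°S:
f = 2Ω sin φ = 2 × 7.29×10⁻⁵ × sin 37° = 8.77×10⁻⁵ s⁻¹
Wind speed in SI: 83.6 knots = 43.0 m/s
Geostrophic balance rearranged: |∂P/∂n| = f ρ V_g
|∂P/∂n| = 8.77×10⁻⁵ × 0.808 × 43.0 = 3.05×10⁻³ Pa/m

3.05×10⁻³ Pa/m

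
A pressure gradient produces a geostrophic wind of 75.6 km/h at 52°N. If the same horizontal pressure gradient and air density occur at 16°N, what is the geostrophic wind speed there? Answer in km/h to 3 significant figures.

216 km/h

With the same pressure gradient and density, V_g ∝ 1/f ∝ 1/sin φ.
V₂ = V₁ · sin φ₁ / sin φ₂ = 75.6 × sin 52° / sin 16°
V₂ = 75.6 × 0.7880/0.2756 = 216 km/h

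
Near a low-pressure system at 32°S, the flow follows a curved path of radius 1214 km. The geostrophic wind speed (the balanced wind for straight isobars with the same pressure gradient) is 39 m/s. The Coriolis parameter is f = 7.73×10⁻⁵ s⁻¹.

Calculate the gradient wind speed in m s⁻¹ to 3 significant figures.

Around a low, centrifugal force acts outward with Coriolis, so pressure-gradient force balances both:
(1/ρ)|∂P/∂n| = fV + V²/R  →  V² + fR·V − fR·V_g = 0
With fR = 7.73×10⁻⁵ × 1214×10³ m = 93.8 m/s:
V = [−fR + √((fR)² + 4 fR V_g)]/2 = [−93.8 + √(93.8² + 4×93.8×39)]/2 = 29.6 m/s
Subgeostrophic (V < V_g = 39 m/s), as expected around a low.

29.6 m s⁻¹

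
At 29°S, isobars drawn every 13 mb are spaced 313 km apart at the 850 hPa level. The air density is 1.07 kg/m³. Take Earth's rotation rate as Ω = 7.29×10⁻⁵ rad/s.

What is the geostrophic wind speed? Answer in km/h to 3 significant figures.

Coriolis parameter at 29°S:
f = 2Ω sin φ = 2 × 7.29×10⁻⁵ × sin 29° = 7.07×10⁻⁵ s⁻¹
Pressure gradient: |∂P/∂n| = 1300 Pa / 313000 m = 4.15×10⁻³ Pa/m
Geostrophic balance (pressure-gradient force = Coriolis force):
V_g = (1/(fρ)) |∂P/∂n| = 4.15×10⁻³ / (7.07×10⁻⁵ × 1.07) = 54.9 m/s
Converting: 54.9 m/s × 3.6 = 198 km/h

198 km/h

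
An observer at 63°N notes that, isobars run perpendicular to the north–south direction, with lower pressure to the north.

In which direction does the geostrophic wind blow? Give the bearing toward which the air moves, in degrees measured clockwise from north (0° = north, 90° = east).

090°

The pressure-gradient force points toward the north (bearing 000°).
Geostrophic balance: in the Northern Hemisphere the Coriolis force deflects motion to the right, so the geostrophic wind blows 90° to the right of the pressure-gradient force (low pressure on the left).
Rotating 000° by 90° clockwise gives 090° — the wind blows toward the east.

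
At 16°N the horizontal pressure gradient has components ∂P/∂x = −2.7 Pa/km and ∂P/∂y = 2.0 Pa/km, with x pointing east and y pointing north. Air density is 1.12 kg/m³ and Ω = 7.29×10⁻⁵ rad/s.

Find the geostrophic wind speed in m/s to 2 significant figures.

75 m/s

Coriolis parameter at 16°N:
f = 2Ω sin φ = 2 × 7.29×10⁻⁵ × sin 16° = 4.02×10⁻⁵ s⁻¹
Component geostrophic relations (x east, y north):
u_g = −(1/(fρ)) ∂P/∂y,  v_g = (1/(fρ)) ∂P/∂x
u_g = −(2.0×10⁻³)/(4.02×10⁻⁵ × 1.12) = −44.4 m/s;  v_g = (−2.7×10⁻³)/(4.02×10⁻⁵ × 1.12) = −60.0 m/s
|V_g| = √(u_g² + v_g²) = 74.7 m/s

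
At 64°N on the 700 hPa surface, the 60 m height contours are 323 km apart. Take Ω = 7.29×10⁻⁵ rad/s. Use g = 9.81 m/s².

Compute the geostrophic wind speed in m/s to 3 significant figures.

Coriolis parameter at 64°N:
f = 2Ω sin φ = 2 × 7.29×10⁻⁵ × sin 64° = 1.31×10⁻⁴ s⁻¹
Height gradient: |∂Z/∂n| = 60 m / 323000 m = 1.86×10⁻⁴
On a pressure surface, geostrophic balance gives V_g = (g/f)|∂Z/∂n|:
V_g = 9.81 × 1.86×10⁻⁴ / 1.31×10⁻⁴ = 13.9 m/s

13.9 m/s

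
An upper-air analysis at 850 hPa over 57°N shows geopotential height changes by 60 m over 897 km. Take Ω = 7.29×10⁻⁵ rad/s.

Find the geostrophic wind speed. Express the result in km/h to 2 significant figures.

Coriolis parameter at 57°N:
f = 2Ω sin φ = 2 × 7.29×10⁻⁵ × sin 57° = 1.22×10⁻⁴ s⁻¹
Height gradient: |∂Z/∂n| = 60 m / 897000 m = 6.69×10⁻⁵
On a pressure surface, geostrophic balance gives V_g = (g/f)|∂Z/∂n|:
V_g = 9.81 × 6.69×10⁻⁵ / 1.22×10⁻⁴ = 5.37 m/s
Converting: 5.37 m/s × 3.6 = 19 km/h

19 km/h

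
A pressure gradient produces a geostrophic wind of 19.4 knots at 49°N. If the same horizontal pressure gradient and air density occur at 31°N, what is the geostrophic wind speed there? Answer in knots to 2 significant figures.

With the same pressure gradient and density, V_g ∝ 1/f ∝ 1/sin φ.
V₂ = V₁ · sin φ₁ / sin φ₂ = 19.4 × sin 49° / sin 31°
V₂ = 19.4 × 0.7547/0.5150 = 28 knots

28 knots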